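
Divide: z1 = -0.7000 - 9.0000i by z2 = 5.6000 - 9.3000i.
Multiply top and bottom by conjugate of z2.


Conjugate of z2 = 5.6000 + 9.3000i
Numerator: (-0.7000 - 9.0000i)(5.6000 + 9.3000i) = 79.7800 - 56.9100i
Denominator: 5.6^2 + (-9.3)^2 = 117.85
Result = (79.7800 - 56.9100i)/117.85

0.6770 - 0.4829i


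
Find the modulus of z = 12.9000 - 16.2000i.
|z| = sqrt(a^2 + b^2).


|z| = sqrt(12.9^2 + (-16.2)^2) = sqrt(166.41 + 262.44) = sqrt(428.85) = 20.7087

|z| = 20.7087


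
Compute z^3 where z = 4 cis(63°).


r^3 = 4^3 = 64
n*theta = 3*63° = 189° = 189° (mod 360)
a = 64*cos(189°) = -63.2121
b = 64*sin(189°) = -10.0118

64 cis(189°) = -63.2121 - 10.0118i


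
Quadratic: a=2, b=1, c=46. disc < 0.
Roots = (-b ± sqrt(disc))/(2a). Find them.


disc = 1^2 - 4*2*46 = 1 - 368 = -367
sqrt(|disc|) = sqrt(367) = 19.1572
Real part = -1/(2*2) = -0.2500
Imag part = 19.1572/(2*2) = 4.7893

-0.2500 ± 4.7893i


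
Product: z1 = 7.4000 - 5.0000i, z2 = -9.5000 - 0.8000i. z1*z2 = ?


Real = 7.4*(-9.5) - (-5)*(-0.8) = -70.3 - 4 = -74.3
Imag = 7.4*(-0.8) - (9.5)*(-5) = -5.92 + 47.5 = 41.58

-74.3000 + 41.5800i


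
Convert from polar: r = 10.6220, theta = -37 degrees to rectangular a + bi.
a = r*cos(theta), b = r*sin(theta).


a = 10.6220*cos(-37°) = 10.6220*0.798636 = 8.4831
b = 10.6220*sin(-37°) = 10.6220*(-0.60182) = -6.3925

8.4831 - 6.3925i


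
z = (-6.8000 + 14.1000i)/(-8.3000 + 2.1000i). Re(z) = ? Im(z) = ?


Multiply by conjugate: (-6.8000 + 14.1000i)(-8.3000 - 2.1000i) / ((-8.3)^2 + 2.1^2)
Numerator real = -6.8*(-8.3) + 14.1*2.1 = 86.05
Numerator imag = 14.1*(-8.3) - (-6.8)*2.1 = -102.75
Denominator = 73.3
Re(z) = 86.05/73.3 = 1.1739
Im(z) = -102.75/73.3 = -1.4018

Re(z) = 1.1739, Im(z) = -1.4018


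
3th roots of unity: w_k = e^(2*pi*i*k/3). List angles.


The 3th roots of unity are cis(360k/3°) for k=0..2
Angle step = 360/3 = 120°
Primitive root: cis(120°)
Primitive root = -0.5000 + 0.8660i

3 roots at angles: 0°, 120°, 240°


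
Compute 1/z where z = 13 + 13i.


|z|^2 = 169+169 = 338
1/z = (13 - 13i)/338

1/z = 0.0385 - 0.0385i


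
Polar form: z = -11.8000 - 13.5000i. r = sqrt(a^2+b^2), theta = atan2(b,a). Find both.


r = sqrt(139.24+182.25) = sqrt(321.49) = 17.9301
theta = atan2(-13.5, -11.8) = -131.1559 degrees

r = 17.9301, theta = -131.1559 degrees


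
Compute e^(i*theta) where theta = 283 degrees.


cos(283°) = 0.2250
sin(283°) = -0.9744

e^(i*283°) = 0.2250 - 0.9744i


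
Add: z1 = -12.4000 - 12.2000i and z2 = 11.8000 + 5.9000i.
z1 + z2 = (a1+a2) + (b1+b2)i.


Real: -12.4 + 11.8 = -0.6
Imag: -12.2 + 5.9 = -6.3

-0.6000 - 6.3000i


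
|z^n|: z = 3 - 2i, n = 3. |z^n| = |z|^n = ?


|z| = sqrt(9+4) = sqrt(13) = 3.6056
|z^3| = |z|^3 = (sqrt(13))^3 = 13*sqrt(13)

|z^3| = 13*sqrt(13) ≈ 46.8722


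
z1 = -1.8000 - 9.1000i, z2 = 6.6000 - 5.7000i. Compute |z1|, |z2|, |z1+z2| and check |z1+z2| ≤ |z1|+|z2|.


|z1| = sqrt((-1.8)^2 + (-9.1)^2) = sqrt(86.05) = 9.2763
|z2| = sqrt(6.6^2 + (-5.7)^2) = sqrt(76.05) = 8.7207
z1+z2 = 4.8000 - 14.8000i
|z1+z2| = sqrt(242.08) = 15.5589
|z1|+|z2| = 9.2763 + 8.7207 = 17.9970

|z1+z2| = 15.5589 ≤ |z1|+|z2| = 17.9970 (verified)


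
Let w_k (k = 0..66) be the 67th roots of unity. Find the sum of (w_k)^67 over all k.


The roots are w_k = w^k with w = e^(2*pi*i/67), and (w^k)^67 = (w^67)^k.
So S = 1 + u + u^2 + ... + u^(66) with u = w^67.
67 = 1*67 + 0, so 67 is a multiple of 67 and u = (w^67)^1 = 1.
Every one of the 67 terms equals 1: S = 67

S = 67


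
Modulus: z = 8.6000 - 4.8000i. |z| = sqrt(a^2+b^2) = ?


|z| = sqrt(8.6^2 + (-4.8)^2) = sqrt(73.96 + 23.04) = sqrt(97) = 9.8489

|z| = 9.8489


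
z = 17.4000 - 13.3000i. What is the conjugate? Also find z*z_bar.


z_bar = 17.4000 + 13.3000i
z*z_bar = 17.4^2 + (-13.3)^2 = 302.76 + 176.89 = 479.65

z_bar = 17.4000 + 13.3000i, z*z_bar = 479.65


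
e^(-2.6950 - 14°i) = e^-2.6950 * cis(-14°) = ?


e^-2.6950 = 0.0675
cos(-14°) = 0.9703
sin(-14°) = -0.2419
Real = 0.0675*0.9703 = 0.0655
Imag = 0.0675*(-0.2419) = -0.0163

0.0655 - 0.0163i


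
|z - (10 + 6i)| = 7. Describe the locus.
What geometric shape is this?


|z - z0| = r is a circle with center z0 and radius r.
Center = (10, 6), radius = 7

Circle with center (10, 6) and radius 7


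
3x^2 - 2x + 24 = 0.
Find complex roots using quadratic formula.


disc = (-2)^2 - 4*3*24 = 4 - 288 = -284
sqrt(|disc|) = sqrt(284) = 16.8523
Real part = 2/(2*3) = 0.3333
Imag part = 16.8523/(2*3) = 2.8087

0.3333 ± 2.8087i


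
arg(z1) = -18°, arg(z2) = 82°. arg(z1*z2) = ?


arg(z1*z2) = -18° + 82° = 64°
Normalized to (-180°, 180°]: 64°

64°


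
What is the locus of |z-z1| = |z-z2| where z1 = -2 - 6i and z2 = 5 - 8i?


Equal distances means the locus is the perpendicular bisector of z1 and z2.
Midpoint = ((-2+5)/2, (-6+(-8))/2) = (1.5000, -7.0000)

Perpendicular bisector through (1.5000, -7.0000)


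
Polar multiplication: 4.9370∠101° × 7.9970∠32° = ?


r = 4.9370 * 7.9970 = 39.4812
theta = 101° + 32° = 133° = 133° (mod 360)

39.4812 cis(133°)


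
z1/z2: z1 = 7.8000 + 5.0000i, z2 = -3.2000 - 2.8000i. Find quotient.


Conjugate of z2 = -3.2000 + 2.8000i
Numerator: (7.8000 + 5.0000i)(-3.2000 + 2.8000i) = -38.9600 + 5.8400i
Denominator: (-3.2)^2 + (-2.8)^2 = 18.08
Result = (-38.9600 + 5.8400i)/18.08

-2.1549 + 0.3230i


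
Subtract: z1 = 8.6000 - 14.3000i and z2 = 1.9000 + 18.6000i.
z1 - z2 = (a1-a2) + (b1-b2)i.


Real: 8.6 - 1.9 = 6.7
Imag: -14.3 - 18.6 = -32.9

6.7000 - 32.9000i


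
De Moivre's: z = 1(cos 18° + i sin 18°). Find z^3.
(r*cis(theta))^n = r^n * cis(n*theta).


r^3 = 1^3 = 1
n*theta = 3*18° = 54° = 54° (mod 360)
a = 1*cos(54°) = 0.5878
b = 1*sin(54°) = 0.8090

1 cis(54°) = 0.5878 + 0.8090i


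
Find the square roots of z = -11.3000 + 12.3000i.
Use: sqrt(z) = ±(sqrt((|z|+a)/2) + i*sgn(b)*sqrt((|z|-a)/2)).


|z| = sqrt(127.69+151.29) = 16.7027
sqrt((|z|+a)/2) = sqrt((16.7027+(-11.3))/2) = sqrt(2.7013) = 1.6436
sqrt((|z|-a)/2) = sqrt((16.7027-(-11.3))/2) = sqrt(14.0013) = 3.7418

±(1.6436 + 3.7418i) i.e. 1.6436 + 3.7418i and -1.6436 - 3.7418i


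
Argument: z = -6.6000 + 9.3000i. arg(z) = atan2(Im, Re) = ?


Re = -6.6, Im = 9.3
arg = atan2(9.3, -6.6) = 125.3625 degrees

arg(z) = 125.3625 degrees


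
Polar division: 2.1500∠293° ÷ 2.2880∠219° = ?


r = 2.1500 / 2.2880 = 0.9397
theta = 293° - 219° = 74° = 74° (mod 360)

0.9397 cis(74°)


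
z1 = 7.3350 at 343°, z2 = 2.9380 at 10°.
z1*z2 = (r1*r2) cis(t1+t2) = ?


r = 7.3350 * 2.9380 = 21.5502
theta = 343° + 10° = 353° = 353° (mod 360)

21.5502 cis(353°)


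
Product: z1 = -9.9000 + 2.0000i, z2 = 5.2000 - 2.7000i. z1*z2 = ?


Real = -9.9*5.2 - 2*(-2.7) = -51.48 - (-5.4) = -46.08
Imag = -9.9*(-2.7) + 5.2*2 = 26.73 + 10.4 = 37.13

-46.0800 + 37.1300i


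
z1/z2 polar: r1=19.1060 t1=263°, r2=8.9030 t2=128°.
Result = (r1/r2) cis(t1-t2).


r = 19.1060 / 8.9030 = 2.1460
theta = 263° - 128° = 135° = 135° (mod 360)

2.1460 cis(135°)


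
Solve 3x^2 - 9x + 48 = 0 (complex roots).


disc = (-9)^2 - 4*3*48 = 81 - 576 = -495
sqrt(|disc|) = sqrt(495) = 22.2486
Real part = 9/(2*3) = 1.5000
Imag part = 22.2486/(2*3) = 3.7081

1.5000 ± 3.7081i


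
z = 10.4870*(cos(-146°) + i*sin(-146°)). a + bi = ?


a = 10.4870*cos(-146°) = 10.4870*(-0.82904) = -8.6941
b = 10.4870*sin(-146°) = 10.4870*(-0.5592) = -5.8643

-8.6941 - 5.8643i


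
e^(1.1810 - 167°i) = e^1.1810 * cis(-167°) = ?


e^1.1810 = 3.2576
cos(-167°) = -0.97437
sin(-167°) = -0.22495
Real = 3.2576*(-0.97437) = -3.1741
Imag = 3.2576*(-0.22495) = -0.7328

-3.1741 - 0.7328i


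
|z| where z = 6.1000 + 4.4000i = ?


|z| = sqrt(6.1^2 + 4.4^2) = sqrt(37.21 + 19.36) = sqrt(56.57) = 7.5213

|z| = 7.5213


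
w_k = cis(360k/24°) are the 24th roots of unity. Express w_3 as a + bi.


Angle = 360*3/24 = 45°
a = cos(45°) = 0.7071
b = sin(45°) = 0.7071

0.7071 + 0.7071i


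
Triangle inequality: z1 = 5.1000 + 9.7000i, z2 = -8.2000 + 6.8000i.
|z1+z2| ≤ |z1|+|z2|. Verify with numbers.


|z1| = sqrt(5.1^2 + 9.7^2) = sqrt(120.1) = 10.9590
|z2| = sqrt((-8.2)^2 + 6.8^2) = sqrt(113.48) = 10.6527
z1+z2 = -3.1000 + 16.5000i
|z1+z2| = sqrt(281.86) = 16.7887
|z1|+|z2| = 10.9590 + 10.6527 = 21.6117

|z1+z2| = 16.7887 ≤ |z1|+|z2| = 21.6117 (verified)


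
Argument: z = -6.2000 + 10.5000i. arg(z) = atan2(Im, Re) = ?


Re = -6.2, Im = 10.5
arg = atan2(10.5, -6.2) = 120.5608 degrees

arg(z) = 120.5608 degrees


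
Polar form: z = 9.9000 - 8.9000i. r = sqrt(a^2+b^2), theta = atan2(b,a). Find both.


r = sqrt(98.01+79.21) = sqrt(177.22) = 13.3124
theta = atan2(-8.9, 9.9) = -41.9552 degrees

r = 13.3124, theta = -41.9552 degrees


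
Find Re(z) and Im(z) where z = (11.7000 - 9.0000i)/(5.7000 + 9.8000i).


Multiply by conjugate: (11.7000 - 9.0000i)(5.7000 - 9.8000i) / (5.7^2 + 9.8^2)
Numerator real = 11.7*5.7 - (9)*9.8 = -21.51
Numerator imag = -9*5.7 - 11.7*9.8 = -165.96
Denominator = 128.53
Re(z) = -21.51/128.53 = -0.1674
Im(z) = -165.96/128.53 = -1.2912

Re(z) = -0.1674, Im(z) = -1.2912


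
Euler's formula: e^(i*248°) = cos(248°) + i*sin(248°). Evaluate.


cos(248°) = -0.3746
sin(248°) = -0.9272

e^(i*248°) = -0.3746 - 0.9272i


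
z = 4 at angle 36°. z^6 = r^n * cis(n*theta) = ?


r^6 = 4^6 = 4096
n*theta = 6*36° = 216° = 216° (mod 360)
a = 4096*cos(216°) = -3313.7336
b = 4096*sin(216°) = -2407.5684

4096 cis(216°) = -3313.7336 - 2407.5684i


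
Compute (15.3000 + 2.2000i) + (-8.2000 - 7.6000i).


Real: 15.3 - 8.2 = 7.1
Imag: 2.2 - 7.6 = -5.4

7.1000 - 5.4000i


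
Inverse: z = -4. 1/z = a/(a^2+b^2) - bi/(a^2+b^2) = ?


|z|^2 = 16+0 = 16
1/z = (-4 - 0i)/16

1/z = -0.2500 + 0i


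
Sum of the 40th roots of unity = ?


The sum of all 40th roots of unity is 0.
Geometric series: (1 - w^40)/(1 - w) = (1-1)/(1-w) = 0 since w^40 = 1, w ≠ 1.
Alternatively: coefficient of z^39 in z^40 - 1 is 0.

0


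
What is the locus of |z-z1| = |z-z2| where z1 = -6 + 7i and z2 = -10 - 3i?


Equal distances means the locus is the perpendicular bisector of z1 and z2.
Midpoint = ((-6+(-10))/2, (7+(-3))/2) = (-8.0000, 2.0000)

Perpendicular bisector through (-8.0000, 2.0000)


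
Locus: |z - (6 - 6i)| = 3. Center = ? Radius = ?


|z - z0| = r is a circle with center z0 and radius r.
Center = (6, -6), radius = 3

Circle with center (6, -6) and radius 3


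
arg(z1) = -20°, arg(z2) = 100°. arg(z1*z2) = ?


arg(z1*z2) = -20° + 100° = 80°
Normalized to (-180°, 180°]: 80°

80°


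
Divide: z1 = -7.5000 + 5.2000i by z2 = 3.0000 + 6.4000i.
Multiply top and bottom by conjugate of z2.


Conjugate of z2 = 3.0000 - 6.4000i
Numerator: (-7.5000 + 5.2000i)(3.0000 - 6.4000i) = 10.7800 + 63.6000i
Denominator: 3^2 + 6.4^2 = 49.96
Result = (10.7800 + 63.6000i)/49.96

0.2158 + 1.2730i


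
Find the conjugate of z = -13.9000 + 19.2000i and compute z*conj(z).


z_bar = -13.9000 - 19.2000i
z*z_bar = (-13.9)^2 + 19.2^2 = 193.21 + 368.64 = 561.85

z_bar = -13.9000 - 19.2000i, z*z_bar = 561.85


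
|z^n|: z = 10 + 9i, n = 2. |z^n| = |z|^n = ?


|z| = sqrt(100+81) = sqrt(181) = 13.4536
|z^2| = |z|^2 = (sqrt(181))^2 = 181

|z^2| = 181


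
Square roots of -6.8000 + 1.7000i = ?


|z| = sqrt(46.24+2.89) = 7.0093
sqrt((|z|+a)/2) = sqrt((7.0093+(-6.8))/2) = sqrt(0.1046) = 0.3235
sqrt((|z|-a)/2) = sqrt((7.0093-(-6.8))/2) = sqrt(6.9046) = 2.6277

±(0.3235 + 2.6277i) i.e. 0.3235 + 2.6277i and -0.3235 - 2.6277i


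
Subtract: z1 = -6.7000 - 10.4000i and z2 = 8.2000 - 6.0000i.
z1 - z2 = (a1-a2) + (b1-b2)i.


Real: -6.7 - 8.2 = -14.9
Imag: -10.4 + 6 = -4.4

-14.9000 - 4.4000i


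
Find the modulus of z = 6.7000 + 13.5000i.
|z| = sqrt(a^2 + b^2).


|z| = sqrt(6.7^2 + 13.5^2) = sqrt(44.89 + 182.25) = sqrt(227.14) = 15.0712

|z| = 15.0712


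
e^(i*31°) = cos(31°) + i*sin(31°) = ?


cos(31°) = 0.8572
sin(31°) = 0.5150

e^(i*31°) = 0.8572 + 0.5150i


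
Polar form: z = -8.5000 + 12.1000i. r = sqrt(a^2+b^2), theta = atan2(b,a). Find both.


r = sqrt(72.25+146.41) = sqrt(218.66) = 14.7872
theta = atan2(12.1, -8.5) = 125.0872 degrees

r = 14.7872, theta = 125.0872 degrees


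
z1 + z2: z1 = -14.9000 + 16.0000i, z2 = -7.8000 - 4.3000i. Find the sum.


Real: -14.9 - 7.8 = -22.7
Imag: 16 - 4.3 = 11.7

-22.7000 + 11.7000i


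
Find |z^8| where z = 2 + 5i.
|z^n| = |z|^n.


|z| = sqrt(4+25) = sqrt(29) = 5.3852
|z^8| = |z|^8 = (sqrt(29))^8 = 29^4 = 707281

|z^8| = 707281


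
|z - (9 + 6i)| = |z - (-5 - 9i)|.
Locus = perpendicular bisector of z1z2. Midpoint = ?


Equal distances means the locus is the perpendicular bisector of z1 and z2.
Midpoint = ((9+(-5))/2, (6+(-9))/2) = (2.0000, -1.5000)

Perpendicular bisector through (2.0000, -1.5000)


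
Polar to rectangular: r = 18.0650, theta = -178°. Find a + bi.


a = 18.0650*cos(-178°) = 18.0650*(-0.99939) = -18.0540
b = 18.0650*sin(-178°) = 18.0650*(-0.0349) = -0.6305

-18.0540 - 0.6305i


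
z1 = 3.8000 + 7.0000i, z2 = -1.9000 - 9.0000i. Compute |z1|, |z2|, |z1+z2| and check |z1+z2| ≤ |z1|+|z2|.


|z1| = sqrt(3.8^2 + 7^2) = sqrt(63.44) = 7.9649
|z2| = sqrt((-1.9)^2 + (-9)^2) = sqrt(84.61) = 9.1984
z1+z2 = 1.9000 - 2.0000i
|z1+z2| = sqrt(7.61) = 2.7586
|z1|+|z2| = 7.9649 + 9.1984 = 17.1633

|z1+z2| = 2.7586 ≤ |z1|+|z2| = 17.1633 (verified)


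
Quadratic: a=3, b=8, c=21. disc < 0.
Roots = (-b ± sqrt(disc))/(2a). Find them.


disc = 8^2 - 4*3*21 = 64 - 252 = -188
sqrt(|disc|) = sqrt(188) = 13.7113
Real part = -8/(2*3) = -1.3333
Imag part = 13.7113/(2*3) = 2.2852

-1.3333 ± 2.2852i


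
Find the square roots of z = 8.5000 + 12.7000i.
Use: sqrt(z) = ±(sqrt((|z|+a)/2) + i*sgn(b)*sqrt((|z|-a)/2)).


|z| = sqrt(72.25+161.29) = 15.2820
sqrt((|z|+a)/2) = sqrt((15.2820+8.5)/2) = sqrt(11.8910) = 3.4483
sqrt((|z|-a)/2) = sqrt((15.2820-8.5)/2) = sqrt(3.3910) = 1.8415

±(3.4483 + 1.8415i) i.e. 3.4483 + 1.8415i and -3.4483 - 1.8415i


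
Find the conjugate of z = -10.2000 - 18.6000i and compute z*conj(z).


z_bar = -10.2000 + 18.6000i
z*z_bar = (-10.2)^2 + (-18.6)^2 = 104.04 + 345.96 = 450

z_bar = -10.2000 + 18.6000i, z*z_bar = 450


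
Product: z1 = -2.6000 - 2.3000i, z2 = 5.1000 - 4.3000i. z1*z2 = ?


Real = -2.6*5.1 - (-2.3)*(-4.3) = -13.26 - 9.89 = -23.15
Imag = -2.6*(-4.3) + 5.1*(-2.3) = 11.18 - (11.73) = -0.55

-23.1500 - 0.5500i


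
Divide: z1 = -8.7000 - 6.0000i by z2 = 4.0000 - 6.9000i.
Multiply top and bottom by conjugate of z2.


Conjugate of z2 = 4.0000 + 6.9000i
Numerator: (-8.7000 - 6.0000i)(4.0000 + 6.9000i) = 6.6000 - 84.0300i
Denominator: 4^2 + (-6.9)^2 = 63.61
Result = (6.6000 - 84.0300i)/63.61

0.1038 - 1.3210i


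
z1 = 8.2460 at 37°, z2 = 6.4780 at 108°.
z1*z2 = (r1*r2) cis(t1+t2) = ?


r = 8.2460 * 6.4780 = 53.4176
theta = 37° + 108° = 145° = 145° (mod 360)

53.4176 cis(145°)


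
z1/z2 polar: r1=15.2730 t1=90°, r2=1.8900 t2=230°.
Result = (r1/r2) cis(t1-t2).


r = 15.2730 / 1.8900 = 8.0810
theta = 90° - 230° = -140° = 220° (mod 360)

8.0810 cis(220°)


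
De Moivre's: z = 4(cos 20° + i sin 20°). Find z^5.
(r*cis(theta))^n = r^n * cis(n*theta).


r^5 = 4^5 = 1024
n*theta = 5*20° = 100° = 100° (mod 360)
a = 1024*cos(100°) = -177.8157
b = 1024*sin(100°) = 1008.4431

1024 cis(100°) = -177.8157 + 1008.4431i


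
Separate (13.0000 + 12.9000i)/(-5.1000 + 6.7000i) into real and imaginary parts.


Multiply by conjugate: (13.0000 + 12.9000i)(-5.1000 - 6.7000i) / ((-5.1)^2 + 6.7^2)
Numerator real = 13*(-5.1) + 12.9*6.7 = 20.13
Numerator imag = 12.9*(-5.1) - 13*6.7 = -152.89
Denominator = 70.9
Re(z) = 20.13/70.9 = 0.2839
Im(z) = -152.89/70.9 = -2.1564

Re(z) = 0.2839, Im(z) = -2.1564


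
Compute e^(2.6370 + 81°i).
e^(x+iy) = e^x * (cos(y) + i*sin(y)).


e^2.6370 = 13.9712
cos(81°) = 0.156434
sin(81°) = 0.98769
Real = 13.9712*0.156434 = 2.1856
Imag = 13.9712*0.98769 = 13.7992

2.1856 + 13.7992i


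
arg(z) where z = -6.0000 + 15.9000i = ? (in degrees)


Re = -6, Im = 15.9
arg = atan2(15.9, -6) = 110.6744 degrees

arg(z) = 110.6744 degrees


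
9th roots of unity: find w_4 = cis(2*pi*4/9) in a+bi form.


Angle = 360*4/9 = 160°
a = cos(160°) = -0.9397
b = sin(160°) = 0.3420

-0.9397 + 0.3420i


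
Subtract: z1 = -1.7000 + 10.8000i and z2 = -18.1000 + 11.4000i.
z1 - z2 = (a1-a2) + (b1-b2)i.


Real: -1.7 + 18.1 = 16.4
Imag: 10.8 - 11.4 = -0.6

16.4000 - 0.6000i


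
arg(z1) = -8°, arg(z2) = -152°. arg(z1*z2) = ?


arg(z1*z2) = -8° - 152° = -160°
Normalized to (-180°, 180°]: -160°

-160°


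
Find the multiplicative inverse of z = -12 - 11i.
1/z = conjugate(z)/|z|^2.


|z|^2 = 144+121 = 265
1/z = (-12 + 11i)/265

1/z = -0.0453 + 0.0415i


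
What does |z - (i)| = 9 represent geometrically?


|z - z0| = r is a circle with center z0 and radius r.
Center = (0, 1), radius = 9

Circle with center (0, 1) and radius 9


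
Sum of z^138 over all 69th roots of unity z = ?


The roots are w_k = w^k with w = e^(2*pi*i/69), and (w^k)^138 = (w^138)^k.
So S = 1 + u + u^2 + ... + u^(68) with u = w^138.
138 = 2*69 + 0, so 138 is a multiple of 69 and u = (w^69)^2 = 1.
Every one of the 69 terms equals 1: S = 69

S = 69


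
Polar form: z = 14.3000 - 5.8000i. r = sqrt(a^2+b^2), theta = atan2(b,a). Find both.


r = sqrt(204.49+33.64) = sqrt(238.13) = 15.4315
theta = atan2(-5.8, 14.3) = -22.0772 degrees

r = 15.4315, theta = -22.0772 degrees


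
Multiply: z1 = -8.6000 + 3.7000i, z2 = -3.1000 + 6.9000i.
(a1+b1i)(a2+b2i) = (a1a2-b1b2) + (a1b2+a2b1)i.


Real = -8.6*(-3.1) - 3.7*6.9 = 26.66 - 25.53 = 1.13
Imag = -8.6*6.9 - (3.1)*3.7 = -59.34 - (11.47) = -70.81

1.1300 - 70.8100i


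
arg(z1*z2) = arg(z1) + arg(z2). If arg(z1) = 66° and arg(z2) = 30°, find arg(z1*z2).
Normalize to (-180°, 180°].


arg(z1*z2) = 66° + 30° = 96°
Normalized to (-180°, 180°]: 96°

96°


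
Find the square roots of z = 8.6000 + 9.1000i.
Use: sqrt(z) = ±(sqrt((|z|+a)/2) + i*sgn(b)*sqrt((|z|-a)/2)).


|z| = sqrt(73.96+82.81) = 12.5208
sqrt((|z|+a)/2) = sqrt((12.5208+8.6)/2) = sqrt(10.5604) = 3.2497
sqrt((|z|-a)/2) = sqrt((12.5208-8.6)/2) = sqrt(1.9604) = 1.4001

±(3.2497 + 1.4001i) i.e. 3.2497 + 1.4001i and -3.2497 - 1.4001i


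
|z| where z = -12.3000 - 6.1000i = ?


|z| = sqrt((-12.3)^2 + (-6.1)^2) = sqrt(151.29 + 37.21) = sqrt(188.5) = 13.7295

|z| = 13.7295


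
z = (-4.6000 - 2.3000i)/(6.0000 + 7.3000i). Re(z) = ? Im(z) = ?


Multiply by conjugate: (-4.6000 - 2.3000i)(6.0000 - 7.3000i) / (6^2 + 7.3^2)
Numerator real = -4.6*6 - (2.3)*7.3 = -44.39
Numerator imag = -2.3*6 - (-4.6)*7.3 = 19.78
Denominator = 89.29
Re(z) = -44.39/89.29 = -0.4971
Im(z) = 19.78/89.29 = 0.2215

Re(z) = -0.4971, Im(z) = 0.2215


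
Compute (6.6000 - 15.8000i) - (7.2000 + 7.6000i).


Real: 6.6 - 7.2 = -0.6
Imag: -15.8 - 7.6 = -23.4

-0.6000 - 23.4000i


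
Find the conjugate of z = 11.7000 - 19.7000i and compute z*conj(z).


z_bar = 11.7000 + 19.7000i
z*z_bar = 11.7^2 + (-19.7)^2 = 136.89 + 388.09 = 524.98

z_bar = 11.7000 + 19.7000i, z*z_bar = 524.98


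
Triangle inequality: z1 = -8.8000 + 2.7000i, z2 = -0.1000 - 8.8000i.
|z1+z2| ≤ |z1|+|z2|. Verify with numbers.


|z1| = sqrt((-8.8)^2 + 2.7^2) = sqrt(84.73) = 9.2049
|z2| = sqrt((-0.1)^2 + (-8.8)^2) = sqrt(77.45) = 8.8006
z1+z2 = -8.9000 - 6.1000i
|z1+z2| = sqrt(116.42) = 10.7898
|z1|+|z2| = 9.2049 + 8.8006 = 18.0055

|z1+z2| = 10.7898 ≤ |z1|+|z2| = 18.0055 (verified)


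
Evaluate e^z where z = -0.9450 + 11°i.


e^-0.9450 = 0.3887
cos(11°) = 0.9816
sin(11°) = 0.1908
Real = 0.3887*0.9816 = 0.3815
Imag = 0.3887*0.1908 = 0.0742

0.3815 + 0.0742i


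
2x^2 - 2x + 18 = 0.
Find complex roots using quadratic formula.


disc = (-2)^2 - 4*2*18 = 4 - 144 = -140
sqrt(|disc|) = sqrt(140) = 11.8322
Real part = 2/(2*2) = 0.5000
Imag part = 11.8322/(2*2) = 2.9580

0.5000 ± 2.9580i


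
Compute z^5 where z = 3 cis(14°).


r^5 = 3^5 = 243
n*theta = 5*14° = 70° = 70° (mod 360)
a = 243*cos(70°) = 83.1109
b = 243*sin(70°) = 228.3453

243 cis(70°) = 83.1109 + 228.3453i


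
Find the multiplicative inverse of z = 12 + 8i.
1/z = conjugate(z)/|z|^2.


|z|^2 = 144+64 = 208
1/z = (12 - 8i)/208

1/z = 0.0577 - 0.0385i


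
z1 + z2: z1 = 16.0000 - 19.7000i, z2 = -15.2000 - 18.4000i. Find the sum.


Real: 16 - 15.2 = 0.8
Imag: -19.7 - 18.4 = -38.1

0.8000 - 38.1000i


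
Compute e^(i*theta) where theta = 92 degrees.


cos(92°) = -0.0349
sin(92°) = 0.9994

e^(i*92°) = -0.0349 + 0.9994i


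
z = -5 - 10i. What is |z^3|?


|z| = sqrt(25+100) = sqrt(125) = 11.1803
|z^3| = |z|^3 = (sqrt(125))^3 = 125*sqrt(125)

|z^3| = 125*sqrt(125) ≈ 1397.5425


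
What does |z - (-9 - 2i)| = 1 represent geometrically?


|z - z0| = r is a circle with center z0 and radius r.
Center = (-9, -2), radius = 1

Circle with center (-9, -2) and radius 1


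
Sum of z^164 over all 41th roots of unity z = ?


The roots are w_k = w^k with w = e^(2*pi*i/41), and (w^k)^164 = (w^164)^k.
So S = 1 + u + u^2 + ... + u^(40) with u = w^164.
164 = 4*41 + 0, so 164 is a multiple of 41 and u = (w^41)^4 = 1.
Every one of the 41 terms equals 1: S = 41

S = 41


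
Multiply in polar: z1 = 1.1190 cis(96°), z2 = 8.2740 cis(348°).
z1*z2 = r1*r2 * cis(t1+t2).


r = 1.1190 * 8.2740 = 9.2586
theta = 96° + 348° = 444° = 84° (mod 360)

9.2586 cis(84°)


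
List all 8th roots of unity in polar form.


The 8th roots of unity are cis(360k/8°) for k=0..7
Angle step = 360/8 = 45°
Primitive root: cis(45°)
Primitive root = 0.7071 + 0.7071i

8 roots at angles: 0°, 45°, 90°, 135°, 180°, 225°, 270°, 315°


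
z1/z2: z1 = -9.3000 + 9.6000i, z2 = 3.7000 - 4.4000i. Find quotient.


Conjugate of z2 = 3.7000 + 4.4000i
Numerator: (-9.3000 + 9.6000i)(3.7000 + 4.4000i) = -76.6500 - 5.4000i
Denominator: 3.7^2 + (-4.4)^2 = 33.05
Result = (-76.6500 - 5.4000i)/33.05

-2.3192 - 0.1634i


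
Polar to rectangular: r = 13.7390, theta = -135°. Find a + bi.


a = 13.7390*cos(-135°) = 13.7390*(-0.707107) = -9.7149
b = 13.7390*sin(-135°) = 13.7390*(-0.707107) = -9.7149

-9.7149 - 9.7149i


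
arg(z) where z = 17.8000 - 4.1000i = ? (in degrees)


Re = 17.8, Im = -4.1
arg = atan2(-4.1, 17.8) = -12.9711 degrees

arg(z) = -12.9711 degrees


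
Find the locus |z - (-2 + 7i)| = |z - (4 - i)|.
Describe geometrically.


Equal distances means the locus is the perpendicular bisector of z1 and z2.
Midpoint = ((-2+4)/2, (7+(-1))/2) = (1.0000, 3.0000)

Perpendicular bisector through (1.0000, 3.0000)


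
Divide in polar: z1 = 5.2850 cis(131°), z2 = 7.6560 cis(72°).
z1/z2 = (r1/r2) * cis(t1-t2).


r = 5.2850 / 7.6560 = 0.6903
theta = 131° - 72° = 59° = 59° (mod 360)

0.6903 cis(59°)


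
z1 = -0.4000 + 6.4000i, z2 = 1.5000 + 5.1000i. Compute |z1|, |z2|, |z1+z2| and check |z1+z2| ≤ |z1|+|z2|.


|z1| = sqrt((-0.4)^2 + 6.4^2) = sqrt(41.12) = 6.4125
|z2| = sqrt(1.5^2 + 5.1^2) = sqrt(28.26) = 5.3160
z1+z2 = 1.1000 + 11.5000i
|z1+z2| = sqrt(133.46) = 11.5525
|z1|+|z2| = 6.4125 + 5.3160 = 11.7285

|z1+z2| = 11.5525 ≤ |z1|+|z2| = 11.7285 (verified)


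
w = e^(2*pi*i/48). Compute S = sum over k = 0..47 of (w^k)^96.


The roots are w_k = w^k with w = e^(2*pi*i/48), and (w^k)^96 = (w^96)^k.
So S = 1 + u + u^2 + ... + u^(47) with u = w^96.
96 = 2*48 + 0, so 96 is a multiple of 48 and u = (w^48)^2 = 1.
Every one of the 48 terms equals 1: S = 48

S = 48


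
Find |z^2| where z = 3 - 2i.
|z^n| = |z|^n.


|z| = sqrt(9+4) = sqrt(13) = 3.6056
|z^2| = |z|^2 = (sqrt(13))^2 = 13

|z^2| = 13


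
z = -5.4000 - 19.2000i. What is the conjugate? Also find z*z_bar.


z_bar = -5.4000 + 19.2000i
z*z_bar = (-5.4)^2 + (-19.2)^2 = 29.16 + 368.64 = 397.8

z_bar = -5.4000 + 19.2000i, z*z_bar = 397.8


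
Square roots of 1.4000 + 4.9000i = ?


|z| = sqrt(1.96+24.01) = 5.0961
sqrt((|z|+a)/2) = sqrt((5.0961+1.4)/2) = sqrt(3.2480) = 1.8022
sqrt((|z|-a)/2) = sqrt((5.0961-1.4)/2) = sqrt(1.8480) = 1.3594

±(1.8022 + 1.3594i) i.e. 1.8022 + 1.3594i and -1.8022 - 1.3594i


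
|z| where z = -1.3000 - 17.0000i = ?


|z| = sqrt((-1.3)^2 + (-17)^2) = sqrt(1.69 + 289) = sqrt(290.69) = 17.0496

|z| = 17.0496


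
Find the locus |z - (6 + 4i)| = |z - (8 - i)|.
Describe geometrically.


Equal distances means the locus is the perpendicular bisector of z1 and z2.
Midpoint = ((6+8)/2, (4+(-1))/2) = (7.0000, 1.5000)

Perpendicular bisector through (7.0000, 1.5000)


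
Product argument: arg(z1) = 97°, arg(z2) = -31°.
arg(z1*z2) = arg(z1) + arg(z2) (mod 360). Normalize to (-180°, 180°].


arg(z1*z2) = 97° - 31° = 66°
Normalized to (-180°, 180°]: 66°

66°


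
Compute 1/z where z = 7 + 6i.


|z|^2 = 49+36 = 85
1/z = (7 - 6i)/85

1/z = 0.0824 - 0.0706i


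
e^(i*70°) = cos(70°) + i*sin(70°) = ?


cos(70°) = 0.3420
sin(70°) = 0.9397

e^(i*70°) = 0.3420 + 0.9397i


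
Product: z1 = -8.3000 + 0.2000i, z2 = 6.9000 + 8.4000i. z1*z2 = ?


Real = -8.3*6.9 - 0.2*8.4 = -57.27 - 1.68 = -58.95
Imag = -8.3*8.4 + 6.9*0.2 = -69.72 + 1.38 = -68.34

-58.9500 - 68.3400i


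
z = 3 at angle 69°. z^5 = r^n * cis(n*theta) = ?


r^5 = 3^5 = 243
n*theta = 5*69° = 345° = 345° (mod 360)
a = 243*cos(345°) = 234.7200
b = 243*sin(345°) = -62.8930

243 cis(345°) = 234.7200 - 62.8930i


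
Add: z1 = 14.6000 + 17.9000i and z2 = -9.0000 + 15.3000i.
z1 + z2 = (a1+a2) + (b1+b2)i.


Real: 14.6 - 9 = 5.6
Imag: 17.9 + 15.3 = 33.2

5.6000 + 33.2000i


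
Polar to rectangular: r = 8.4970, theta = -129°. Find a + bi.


a = 8.4970*cos(-129°) = 8.4970*(-0.62932) = -5.3473
b = 8.4970*sin(-129°) = 8.4970*(-0.77715) = -6.6034

-5.3473 - 6.6034i


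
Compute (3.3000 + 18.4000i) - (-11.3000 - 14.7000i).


Real: 3.3 + 11.3 = 14.6
Imag: 18.4 + 14.7 = 33.1

14.6000 + 33.1000i


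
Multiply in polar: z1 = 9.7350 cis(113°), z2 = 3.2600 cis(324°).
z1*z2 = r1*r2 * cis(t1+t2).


r = 9.7350 * 3.2600 = 31.7361
theta = 113° + 324° = 437° = 77° (mod 360)

31.7361 cis(77°)


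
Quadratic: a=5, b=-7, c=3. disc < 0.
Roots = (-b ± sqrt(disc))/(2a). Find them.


disc = (-7)^2 - 4*5*3 = 49 - 60 = -11
sqrt(|disc|) = sqrt(11) = 3.3166
Real part = 7/(2*5) = 0.7000
Imag part = 3.3166/(2*5) = 0.3317

0.7000 ± 0.3317i


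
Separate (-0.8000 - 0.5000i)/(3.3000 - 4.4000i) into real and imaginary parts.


Multiply by conjugate: (-0.8000 - 0.5000i)(3.3000 + 4.4000i) / (3.3^2 + (-4.4)^2)
Numerator real = -0.8*3.3 - (0.5)*(-4.4) = -0.44
Numerator imag = -0.5*3.3 - (-0.8)*(-4.4) = -5.17
Denominator = 30.25
Re(z) = -0.44/30.25 = -0.0145
Im(z) = -5.17/30.25 = -0.1709

Re(z) = -0.0145, Im(z) = -0.1709


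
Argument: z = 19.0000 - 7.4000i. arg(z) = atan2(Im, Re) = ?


Re = 19, Im = -7.4
arg = atan2(-7.4, 19) = -21.2796 degrees

arg(z) = -21.2796 degrees


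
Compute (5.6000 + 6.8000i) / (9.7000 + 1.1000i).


Conjugate of z2 = 9.7000 - 1.1000i
Numerator: (5.6000 + 6.8000i)(9.7000 - 1.1000i) = 61.8000 + 59.8000i
Denominator: 9.7^2 + 1.1^2 = 95.3
Result = (61.8000 + 59.8000i)/95.3

0.6485 + 0.6275i


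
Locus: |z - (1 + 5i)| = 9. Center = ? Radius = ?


|z - z0| = r is a circle with center z0 and radius r.
Center = (1, 5), radius = 9

Circle with center (1, 5) and radius 9


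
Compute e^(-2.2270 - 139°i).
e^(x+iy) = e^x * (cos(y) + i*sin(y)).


e^-2.2270 = 0.1079
cos(-139°) = -0.7547
sin(-139°) = -0.6561
Real = 0.1079*(-0.7547) = -0.0814
Imag = 0.1079*(-0.6561) = -0.0708

-0.0814 - 0.0708i


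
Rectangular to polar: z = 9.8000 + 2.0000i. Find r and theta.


r = sqrt(96.04+4) = sqrt(100.04) = 10.0020
theta = atan2(2, 9.8) = 11.5346 degrees

r = 10.0020, theta = 11.5346 degrees


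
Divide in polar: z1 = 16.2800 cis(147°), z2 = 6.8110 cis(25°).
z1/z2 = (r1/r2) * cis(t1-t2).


r = 16.2800 / 6.8110 = 2.3903
theta = 147° - 25° = 122° = 122° (mod 360)

2.3903 cis(122°)


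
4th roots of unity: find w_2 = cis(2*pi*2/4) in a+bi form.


Angle = 360*2/4 = 180°
a = cos(180°) = -1.0000
b = sin(180°) = 0

-1.0000 + 0i


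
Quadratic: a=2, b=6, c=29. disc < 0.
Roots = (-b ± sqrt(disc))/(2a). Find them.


disc = 6^2 - 4*2*29 = 36 - 232 = -196
sqrt(|disc|) = sqrt(196) = 14.0000
Real part = -6/(2*2) = -1.5000
Imag part = 14.0000/(2*2) = 3.5000

-1.5000 ± 3.5000i


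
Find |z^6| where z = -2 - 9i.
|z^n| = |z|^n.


|z| = sqrt(4+81) = sqrt(85) = 9.2195
|z^6| = |z|^6 = (sqrt(85))^6 = 85^3 = 614125

|z^6| = 614125


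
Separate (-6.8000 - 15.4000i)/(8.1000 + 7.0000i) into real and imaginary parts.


Multiply by conjugate: (-6.8000 - 15.4000i)(8.1000 - 7.0000i) / (8.1^2 + 7^2)
Numerator real = -6.8*8.1 - (15.4)*7 = -162.88
Numerator imag = -15.4*8.1 - (-6.8)*7 = -77.14
Denominator = 114.61
Re(z) = -162.88/114.61 = -1.4212
Im(z) = -77.14/114.61 = -0.6731

Re(z) = -1.4212, Im(z) = -0.6731


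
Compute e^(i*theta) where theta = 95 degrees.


cos(95°) = -0.0872
sin(95°) = 0.9962

e^(i*95°) = -0.0872 + 0.9962i


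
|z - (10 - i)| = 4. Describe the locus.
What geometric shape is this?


|z - z0| = r is a circle with center z0 and radius r.
Center = (10, -1), radius = 4

Circle with center (10, -1) and radius 4


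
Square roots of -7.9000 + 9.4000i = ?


|z| = sqrt(62.41+88.36) = 12.2788
sqrt((|z|+a)/2) = sqrt((12.2788+(-7.9))/2) = sqrt(2.1894) = 1.4797
sqrt((|z|-a)/2) = sqrt((12.2788-(-7.9))/2) = sqrt(10.0894) = 3.1764

±(1.4797 + 3.1764i) i.e. 1.4797 + 3.1764i and -1.4797 - 3.1764i


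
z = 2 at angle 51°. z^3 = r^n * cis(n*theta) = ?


r^3 = 2^3 = 8
n*theta = 3*51° = 153° = 153° (mod 360)
a = 8*cos(153°) = -7.1281
b = 8*sin(153°) = 3.6319

8 cis(153°) = -7.1281 + 3.6319i


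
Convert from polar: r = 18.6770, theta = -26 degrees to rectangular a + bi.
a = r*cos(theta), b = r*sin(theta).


a = 18.6770*cos(-26°) = 18.6770*0.898794 = 16.7868
b = 18.6770*sin(-26°) = 18.6770*(-0.438371) = -8.1875

16.7868 - 8.1875i


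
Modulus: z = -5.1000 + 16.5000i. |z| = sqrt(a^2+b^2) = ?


|z| = sqrt((-5.1)^2 + 16.5^2) = sqrt(26.01 + 272.25) = sqrt(298.26) = 17.2702

|z| = 17.2702


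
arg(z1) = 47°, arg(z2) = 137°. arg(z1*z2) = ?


arg(z1*z2) = 47° + 137° = 184°
Normalized to (-180°, 180°]: -176°

-176°


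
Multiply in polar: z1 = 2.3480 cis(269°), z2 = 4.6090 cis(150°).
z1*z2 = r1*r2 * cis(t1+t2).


r = 2.3480 * 4.6090 = 10.8219
theta = 269° + 150° = 419° = 59° (mod 360)

10.8219 cis(59°)


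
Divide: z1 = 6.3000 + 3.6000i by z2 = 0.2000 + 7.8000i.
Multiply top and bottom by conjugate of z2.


Conjugate of z2 = 0.2000 - 7.8000i
Numerator: (6.3000 + 3.6000i)(0.2000 - 7.8000i) = 29.3400 - 48.4200i
Denominator: 0.2^2 + 7.8^2 = 60.88
Result = (29.3400 - 48.4200i)/60.88

0.4819 - 0.7953i


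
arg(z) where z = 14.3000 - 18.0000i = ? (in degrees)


Re = 14.3, Im = -18
arg = atan2(-18, 14.3) = -51.5348 degrees

arg(z) = -51.5348 degrees


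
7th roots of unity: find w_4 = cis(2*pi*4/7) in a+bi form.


Angle = 360*4/7 = 205.7143°
a = cos(205.7143°) = -0.9010
b = sin(205.7143°) = -0.4339

-0.9010 - 0.4339i


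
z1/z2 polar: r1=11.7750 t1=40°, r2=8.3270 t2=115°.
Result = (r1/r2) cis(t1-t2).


r = 11.7750 / 8.3270 = 1.4141
theta = 40° - 115° = -75° = 285° (mod 360)

1.4141 cis(285°)


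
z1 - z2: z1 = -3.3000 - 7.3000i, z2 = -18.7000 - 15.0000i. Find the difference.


Real: -3.3 + 18.7 = 15.4
Imag: -7.3 + 15 = 7.7

15.4000 + 7.7000i


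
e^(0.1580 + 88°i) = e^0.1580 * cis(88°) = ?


e^0.1580 = 1.1712
cos(88°) = 0.0349
sin(88°) = 0.9994
Real = 1.1712*0.0349 = 0.0409
Imag = 1.1712*0.9994 = 1.1705

0.0409 + 1.1705i


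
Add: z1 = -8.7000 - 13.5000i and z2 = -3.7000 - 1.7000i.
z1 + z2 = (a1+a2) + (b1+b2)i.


Real: -8.7 - 3.7 = -12.4
Imag: -13.5 - 1.7 = -15.2

-12.4000 - 15.2000i


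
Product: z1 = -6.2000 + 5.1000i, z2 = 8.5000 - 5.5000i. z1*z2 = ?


Real = -6.2*8.5 - 5.1*(-5.5) = -52.7 - (-28.05) = -24.65
Imag = -6.2*(-5.5) + 8.5*5.1 = 34.1 + 43.35 = 77.45

-24.6500 + 77.4500i


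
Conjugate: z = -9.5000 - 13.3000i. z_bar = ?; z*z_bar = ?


z_bar = -9.5000 + 13.3000i
z*z_bar = (-9.5)^2 + (-13.3)^2 = 90.25 + 176.89 = 267.14

z_bar = -9.5000 + 13.3000i, z*z_bar = 267.14


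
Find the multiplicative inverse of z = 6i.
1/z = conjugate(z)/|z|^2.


|z|^2 = 0+36 = 36
1/z = (0 - 6i)/36

1/z = 0 - 0.1667i


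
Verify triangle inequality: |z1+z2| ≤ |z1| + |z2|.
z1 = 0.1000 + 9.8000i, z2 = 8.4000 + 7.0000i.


|z1| = sqrt(0.1^2 + 9.8^2) = sqrt(96.05) = 9.8005
|z2| = sqrt(8.4^2 + 7^2) = sqrt(119.56) = 10.9343
z1+z2 = 8.5000 + 16.8000i
|z1+z2| = sqrt(354.49) = 18.8279
|z1|+|z2| = 9.8005 + 10.9343 = 20.7348

|z1+z2| = 18.8279 ≤ |z1|+|z2| = 20.7348 (verified)


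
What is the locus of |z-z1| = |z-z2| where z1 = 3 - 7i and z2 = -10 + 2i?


Equal distances means the locus is the perpendicular bisector of z1 and z2.
Midpoint = ((3+(-10))/2, (-7+2)/2) = (-3.5000, -2.5000)

Perpendicular bisector through (-3.5000, -2.5000)


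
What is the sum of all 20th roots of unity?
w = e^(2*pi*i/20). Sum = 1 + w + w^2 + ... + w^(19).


The sum of all 20th roots of unity is 0.
Geometric series: (1 - w^20)/(1 - w) = (1-1)/(1-w) = 0 since w^20 = 1, w ≠ 1.
Alternatively: coefficient of z^19 in z^20 - 1 is 0.

0


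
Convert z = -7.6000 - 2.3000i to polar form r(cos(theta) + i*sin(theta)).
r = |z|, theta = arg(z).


r = sqrt(57.76+5.29) = sqrt(63.05) = 7.9404
theta = atan2(-2.3, -7.6) = -163.1625 degrees

r = 7.9404, theta = -163.1625 degrees


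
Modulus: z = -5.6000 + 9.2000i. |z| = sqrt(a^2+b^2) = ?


|z| = sqrt((-5.6)^2 + 9.2^2) = sqrt(31.36 + 84.64) = sqrt(116) = 10.7703

|z| = 10.7703


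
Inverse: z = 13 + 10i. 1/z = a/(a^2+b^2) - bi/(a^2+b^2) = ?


|z|^2 = 169+100 = 269
1/z = (13 - 10i)/269

1/z = 0.0483 - 0.0372i


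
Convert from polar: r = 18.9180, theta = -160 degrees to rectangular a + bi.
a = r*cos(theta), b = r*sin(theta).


a = 18.9180*cos(-160°) = 18.9180*(-0.93969) = -17.7771
b = 18.9180*sin(-160°) = 18.9180*(-0.34202) = -6.4703

-17.7771 - 6.4703i


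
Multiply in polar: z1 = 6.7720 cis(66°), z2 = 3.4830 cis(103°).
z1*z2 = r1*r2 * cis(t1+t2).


r = 6.7720 * 3.4830 = 23.5869
theta = 66° + 103° = 169° = 169° (mod 360)

23.5869 cis(169°)


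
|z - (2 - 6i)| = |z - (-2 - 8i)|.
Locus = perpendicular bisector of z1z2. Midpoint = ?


Equal distances means the locus is the perpendicular bisector of z1 and z2.
Midpoint = ((2+(-2))/2, (-6+(-8))/2) = (0, -7.0000)

Perpendicular bisector through (0, -7.0000)


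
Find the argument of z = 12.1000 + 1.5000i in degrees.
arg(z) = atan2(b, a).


Re = 12.1, Im = 1.5
arg = atan2(1.5, 12.1) = 7.0667 degrees

arg(z) = 7.0667 degrees


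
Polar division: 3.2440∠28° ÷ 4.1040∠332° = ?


r = 3.2440 / 4.1040 = 0.7904
theta = 28° - 332° = -304° = 56° (mod 360)

0.7904 cis(56°)


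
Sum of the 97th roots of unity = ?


The sum of all 97th roots of unity is 0.
Geometric series: (1 - w^97)/(1 - w) = (1-1)/(1-w) = 0 since w^97 = 1, w ≠ 1.
Alternatively: coefficient of z^96 in z^97 - 1 is 0.

0


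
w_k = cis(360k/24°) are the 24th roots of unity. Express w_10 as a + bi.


Angle = 360*10/24 = 150°
a = cos(150°) = -0.8660
b = sin(150°) = 0.5000

-0.8660 + 0.5000i


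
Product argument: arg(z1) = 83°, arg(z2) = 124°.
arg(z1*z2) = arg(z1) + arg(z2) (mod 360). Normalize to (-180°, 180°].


arg(z1*z2) = 83° + 124° = 207°
Normalized to (-180°, 180°]: -153°

-153°


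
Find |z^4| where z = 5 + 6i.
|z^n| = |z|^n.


|z| = sqrt(25+36) = sqrt(61) = 7.8102
|z^4| = |z|^4 = (sqrt(61))^4 = 61^2 = 3721

|z^4| = 3721


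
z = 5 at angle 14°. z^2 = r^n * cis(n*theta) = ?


r^2 = 5^2 = 25
n*theta = 2*14° = 28° = 28° (mod 360)
a = 25*cos(28°) = 22.0737
b = 25*sin(28°) = 11.7368

25 cis(28°) = 22.0737 + 11.7368i


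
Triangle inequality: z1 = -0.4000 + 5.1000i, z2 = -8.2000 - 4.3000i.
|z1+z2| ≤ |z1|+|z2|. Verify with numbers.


|z1| = sqrt((-0.4)^2 + 5.1^2) = sqrt(26.17) = 5.1157
|z2| = sqrt((-8.2)^2 + (-4.3)^2) = sqrt(85.73) = 9.2590
z1+z2 = -8.6000 + 0.8000i
|z1+z2| = sqrt(74.6) = 8.6371
|z1|+|z2| = 5.1157 + 9.2590 = 14.3747

|z1+z2| = 8.6371 ≤ |z1|+|z2| = 14.3747 (verified)


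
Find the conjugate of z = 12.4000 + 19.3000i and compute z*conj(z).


z_bar = 12.4000 - 19.3000i
z*z_bar = 12.4^2 + 19.3^2 = 153.76 + 372.49 = 526.25

z_bar = 12.4000 - 19.3000i, z*z_bar = 526.25


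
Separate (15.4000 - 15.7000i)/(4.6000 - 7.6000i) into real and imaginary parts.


Multiply by conjugate: (15.4000 - 15.7000i)(4.6000 + 7.6000i) / (4.6^2 + (-7.6)^2)
Numerator real = 15.4*4.6 - (15.7)*(-7.6) = 190.16
Numerator imag = -15.7*4.6 - 15.4*(-7.6) = 44.82
Denominator = 78.92
Re(z) = 190.16/78.92 = 2.4095
Im(z) = 44.82/78.92 = 0.5679

Re(z) = 2.4095, Im(z) = 0.5679


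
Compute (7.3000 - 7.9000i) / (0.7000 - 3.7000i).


Conjugate of z2 = 0.7000 + 3.7000i
Numerator: (7.3000 - 7.9000i)(0.7000 + 3.7000i) = 34.3400 + 21.4800i
Denominator: 0.7^2 + (-3.7)^2 = 14.18
Result = (34.3400 + 21.4800i)/14.18

2.4217 + 1.5148i


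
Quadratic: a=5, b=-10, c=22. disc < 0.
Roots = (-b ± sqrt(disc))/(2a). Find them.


disc = (-10)^2 - 4*5*22 = 100 - 440 = -340
sqrt(|disc|) = sqrt(340) = 18.4391
Real part = 10/(2*5) = 1.0000
Imag part = 18.4391/(2*5) = 1.8439

1.0000 ± 1.8439i


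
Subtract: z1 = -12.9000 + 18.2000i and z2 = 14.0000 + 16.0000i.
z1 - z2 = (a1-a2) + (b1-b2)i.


Real: -12.9 - 14 = -26.9
Imag: 18.2 - 16 = 2.2

-26.9000 + 2.2000i


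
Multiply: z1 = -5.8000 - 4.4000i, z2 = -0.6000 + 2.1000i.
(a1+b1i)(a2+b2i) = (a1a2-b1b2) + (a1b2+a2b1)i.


Real = -5.8*(-0.6) - (-4.4)*2.1 = 3.48 - (-9.24) = 12.72
Imag = -5.8*2.1 - (0.6)*(-4.4) = -12.18 + 2.64 = -9.54

12.7200 - 9.5400i


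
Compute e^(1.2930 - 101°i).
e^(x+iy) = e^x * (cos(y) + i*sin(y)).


e^1.2930 = 3.6437
cos(-101°) = -0.19081
sin(-101°) = -0.98163
Real = 3.6437*(-0.19081) = -0.6953
Imag = 3.6437*(-0.98163) = -3.5768

-0.6953 - 3.5768i


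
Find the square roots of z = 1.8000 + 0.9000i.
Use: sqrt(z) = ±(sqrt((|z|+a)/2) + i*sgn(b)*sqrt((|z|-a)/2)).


|z| = sqrt(3.24+0.81) = 2.0125
sqrt((|z|+a)/2) = sqrt((2.0125+1.8)/2) = sqrt(1.9062) = 1.3807
sqrt((|z|-a)/2) = sqrt((2.0125-1.8)/2) = sqrt(0.1062) = 0.3259

±(1.3807 + 0.3259i) i.e. 1.3807 + 0.3259i and -1.3807 - 0.3259i


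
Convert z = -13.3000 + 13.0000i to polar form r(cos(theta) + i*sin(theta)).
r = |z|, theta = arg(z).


r = sqrt(176.89+169) = sqrt(345.89) = 18.5981
theta = atan2(13, -13.3) = 135.6535 degrees

r = 18.5981, theta = 135.6535 degrees


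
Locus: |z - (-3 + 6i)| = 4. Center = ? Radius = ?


|z - z0| = r is a circle with center z0 and radius r.
Center = (-3, 6), radius = 4

Circle with center (-3, 6) and radius 4


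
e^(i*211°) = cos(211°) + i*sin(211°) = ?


cos(211°) = -0.8572
sin(211°) = -0.5150

e^(i*211°) = -0.8572 - 0.5150i


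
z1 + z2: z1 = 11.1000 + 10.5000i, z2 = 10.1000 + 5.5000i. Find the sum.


Real: 11.1 + 10.1 = 21.2
Imag: 10.5 + 5.5 = 16

21.2000 + 16.0000i


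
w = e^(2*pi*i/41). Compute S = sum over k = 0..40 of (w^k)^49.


The roots are w_k = w^k with w = e^(2*pi*i/41), and (w^k)^49 = (w^49)^k.
So S = 1 + u + u^2 + ... + u^(40) with u = w^49.
49 = 1*41 + 8, so 49 is not a multiple of 41: u = (w^41)^1 * w^8 = w^8 ≠ 1 (w is a primitive 41th root), while u^41 = (w^41)^49 = 1.
Geometric series: S = (1 - u^41)/(1 - u) = (1 - 1)/(1 - u) = 0

S = 0


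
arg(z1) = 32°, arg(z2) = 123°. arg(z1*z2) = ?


arg(z1*z2) = 32° + 123° = 155°
Normalized to (-180°, 180°]: 155°

155°
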